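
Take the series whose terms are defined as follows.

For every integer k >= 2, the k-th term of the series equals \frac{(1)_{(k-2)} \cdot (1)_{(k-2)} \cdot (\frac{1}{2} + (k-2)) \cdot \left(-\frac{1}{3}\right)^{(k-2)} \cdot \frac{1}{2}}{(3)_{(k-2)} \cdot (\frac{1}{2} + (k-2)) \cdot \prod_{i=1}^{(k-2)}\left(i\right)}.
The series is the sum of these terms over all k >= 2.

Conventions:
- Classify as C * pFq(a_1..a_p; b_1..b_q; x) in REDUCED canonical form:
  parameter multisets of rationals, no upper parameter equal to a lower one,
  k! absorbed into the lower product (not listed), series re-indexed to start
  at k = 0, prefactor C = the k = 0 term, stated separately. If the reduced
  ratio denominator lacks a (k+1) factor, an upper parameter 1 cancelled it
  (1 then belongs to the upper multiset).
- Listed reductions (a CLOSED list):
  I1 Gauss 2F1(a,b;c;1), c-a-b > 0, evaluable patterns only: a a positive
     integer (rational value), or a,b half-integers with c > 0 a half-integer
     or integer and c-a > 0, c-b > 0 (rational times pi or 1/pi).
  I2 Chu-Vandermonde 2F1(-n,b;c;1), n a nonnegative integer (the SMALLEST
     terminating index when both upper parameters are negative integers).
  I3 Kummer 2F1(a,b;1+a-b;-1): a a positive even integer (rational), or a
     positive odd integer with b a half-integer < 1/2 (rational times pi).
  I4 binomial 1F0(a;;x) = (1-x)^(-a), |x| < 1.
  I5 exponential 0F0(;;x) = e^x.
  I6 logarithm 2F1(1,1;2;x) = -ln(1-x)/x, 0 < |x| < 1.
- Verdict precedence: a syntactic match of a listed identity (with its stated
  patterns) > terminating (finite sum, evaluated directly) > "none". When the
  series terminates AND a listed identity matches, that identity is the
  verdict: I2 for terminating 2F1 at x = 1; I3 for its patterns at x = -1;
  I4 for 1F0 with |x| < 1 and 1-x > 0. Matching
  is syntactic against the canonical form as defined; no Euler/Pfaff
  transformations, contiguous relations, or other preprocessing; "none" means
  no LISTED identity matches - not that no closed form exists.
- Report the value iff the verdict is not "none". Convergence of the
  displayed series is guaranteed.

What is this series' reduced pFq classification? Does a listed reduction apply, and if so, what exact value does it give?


This is \frac{1}{2} * 2F1(1, 1; 3; -\frac{1}{3}) in reduced canonical form. Verdict: none. No listed pattern accepts 2F1(1, 1; 3; -\frac{1}{3}).

Key observation: t_0 = \frac{1}{2} here, and the product of the first k integers (C = 1/2, x = -1/3) is k!.
Consecutive-term ratio: r(k) = -\frac{1}{3} * (k+1) (k+1) / [(k+3) (k+1)] - rational in k. x = -\frac{1}{3}; t_0 = \frac{1}{2}; negate the roots.


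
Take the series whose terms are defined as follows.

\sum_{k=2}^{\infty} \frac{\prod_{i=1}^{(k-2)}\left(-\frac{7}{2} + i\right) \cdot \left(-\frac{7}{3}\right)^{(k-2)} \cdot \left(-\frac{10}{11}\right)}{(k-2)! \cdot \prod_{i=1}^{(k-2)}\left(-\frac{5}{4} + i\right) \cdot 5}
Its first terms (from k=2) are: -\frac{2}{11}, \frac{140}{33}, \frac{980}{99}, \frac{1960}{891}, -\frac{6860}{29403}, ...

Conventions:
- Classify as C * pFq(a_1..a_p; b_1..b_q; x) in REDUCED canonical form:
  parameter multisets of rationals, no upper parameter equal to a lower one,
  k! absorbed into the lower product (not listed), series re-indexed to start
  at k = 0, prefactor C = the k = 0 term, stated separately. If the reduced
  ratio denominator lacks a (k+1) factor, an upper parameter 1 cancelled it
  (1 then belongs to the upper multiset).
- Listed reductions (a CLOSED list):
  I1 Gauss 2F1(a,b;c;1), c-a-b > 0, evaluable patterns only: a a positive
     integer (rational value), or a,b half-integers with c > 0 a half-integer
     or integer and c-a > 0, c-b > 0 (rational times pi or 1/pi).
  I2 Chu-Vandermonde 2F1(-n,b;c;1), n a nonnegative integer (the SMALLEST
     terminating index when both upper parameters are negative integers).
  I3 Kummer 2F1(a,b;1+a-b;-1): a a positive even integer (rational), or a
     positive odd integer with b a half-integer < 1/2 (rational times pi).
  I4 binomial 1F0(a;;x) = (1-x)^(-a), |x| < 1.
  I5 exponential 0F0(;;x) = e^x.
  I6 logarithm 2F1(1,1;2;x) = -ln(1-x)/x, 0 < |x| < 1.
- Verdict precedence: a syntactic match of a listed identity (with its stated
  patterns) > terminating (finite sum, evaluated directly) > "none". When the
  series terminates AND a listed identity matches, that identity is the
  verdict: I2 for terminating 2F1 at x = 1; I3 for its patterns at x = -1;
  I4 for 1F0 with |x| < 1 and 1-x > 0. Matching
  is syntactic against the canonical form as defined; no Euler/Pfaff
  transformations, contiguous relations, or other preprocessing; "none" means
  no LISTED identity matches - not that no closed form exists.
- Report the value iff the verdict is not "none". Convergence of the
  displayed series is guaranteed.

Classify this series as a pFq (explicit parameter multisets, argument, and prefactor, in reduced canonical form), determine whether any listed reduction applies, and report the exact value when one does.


The series (x = -\frac{7}{3}) is 1F1: upper {-\frac{5}{2}}, lower {-\frac{1}{4}}, prefactor -\frac{2}{11}. Verdict: none here - no I1-I6 shape fits x = -\frac{7}{3} with lower {-\frac{1}{4}}.

Structural cue: from the first term -\frac{2}{11}: the constant factors (C = -2/11, x = -7/3) combine into one prefactor.
Term ratio: r(k) = -\frac{7}{3} * (k-\frac{5}{2}) / [(k-\frac{1}{4}) (k+1)] - rational; roots negated = parameters, x = -\frac{7}{3}, C = -\frac{2}{11}.


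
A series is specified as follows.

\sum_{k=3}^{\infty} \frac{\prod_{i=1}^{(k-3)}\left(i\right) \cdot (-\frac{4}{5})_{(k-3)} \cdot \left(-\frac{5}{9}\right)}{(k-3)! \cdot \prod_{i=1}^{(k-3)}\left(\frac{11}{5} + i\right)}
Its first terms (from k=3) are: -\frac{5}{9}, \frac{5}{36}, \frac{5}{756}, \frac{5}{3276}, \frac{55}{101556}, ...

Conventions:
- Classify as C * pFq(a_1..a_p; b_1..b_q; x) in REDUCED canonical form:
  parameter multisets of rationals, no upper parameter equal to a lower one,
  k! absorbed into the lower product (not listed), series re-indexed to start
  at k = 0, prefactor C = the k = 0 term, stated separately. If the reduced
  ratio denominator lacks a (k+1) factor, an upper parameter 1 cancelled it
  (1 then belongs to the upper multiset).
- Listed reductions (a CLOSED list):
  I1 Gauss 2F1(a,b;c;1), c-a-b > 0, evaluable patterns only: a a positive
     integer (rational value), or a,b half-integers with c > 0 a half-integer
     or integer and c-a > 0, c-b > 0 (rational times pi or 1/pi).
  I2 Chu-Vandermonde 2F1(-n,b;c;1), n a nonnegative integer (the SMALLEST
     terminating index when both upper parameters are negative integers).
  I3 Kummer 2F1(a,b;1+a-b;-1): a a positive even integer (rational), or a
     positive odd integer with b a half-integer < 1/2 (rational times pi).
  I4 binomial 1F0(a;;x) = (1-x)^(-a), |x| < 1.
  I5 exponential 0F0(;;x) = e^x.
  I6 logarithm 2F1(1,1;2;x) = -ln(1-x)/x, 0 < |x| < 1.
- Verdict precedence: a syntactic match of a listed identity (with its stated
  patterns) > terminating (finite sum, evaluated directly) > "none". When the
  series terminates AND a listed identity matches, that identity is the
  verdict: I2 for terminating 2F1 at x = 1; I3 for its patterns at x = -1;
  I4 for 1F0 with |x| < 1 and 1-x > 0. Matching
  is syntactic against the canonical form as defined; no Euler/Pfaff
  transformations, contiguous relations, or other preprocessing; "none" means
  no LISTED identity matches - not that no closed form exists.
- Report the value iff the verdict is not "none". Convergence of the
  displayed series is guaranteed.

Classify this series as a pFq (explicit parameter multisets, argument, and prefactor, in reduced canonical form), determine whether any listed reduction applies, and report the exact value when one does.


x = 1 here; the reduced form reads 2F1, upper {-\frac{4}{5}, 1}, lower {\frac{16}{5}}, C = -\frac{5}{9}. Verdict: Gauss's theorem (I1) matches (x = 1: the Gamma ratio telescopes since c-a-b = 3 > 0 and a = 1 in Z>0). Sum: -\frac{11}{27}.

Structural cue: t_0 = -\frac{5}{9} here, and the lower running product (prefactor -5/9) is a rising factorial.
Consecutive-term ratio: r(k) = 1 * (k-\frac{4}{5}) (k+1) / [(k+\frac{16}{5}) (k+1)] - rational in k, leading ratio 1; with t_0 = -\frac{5}{9}, classification follows.


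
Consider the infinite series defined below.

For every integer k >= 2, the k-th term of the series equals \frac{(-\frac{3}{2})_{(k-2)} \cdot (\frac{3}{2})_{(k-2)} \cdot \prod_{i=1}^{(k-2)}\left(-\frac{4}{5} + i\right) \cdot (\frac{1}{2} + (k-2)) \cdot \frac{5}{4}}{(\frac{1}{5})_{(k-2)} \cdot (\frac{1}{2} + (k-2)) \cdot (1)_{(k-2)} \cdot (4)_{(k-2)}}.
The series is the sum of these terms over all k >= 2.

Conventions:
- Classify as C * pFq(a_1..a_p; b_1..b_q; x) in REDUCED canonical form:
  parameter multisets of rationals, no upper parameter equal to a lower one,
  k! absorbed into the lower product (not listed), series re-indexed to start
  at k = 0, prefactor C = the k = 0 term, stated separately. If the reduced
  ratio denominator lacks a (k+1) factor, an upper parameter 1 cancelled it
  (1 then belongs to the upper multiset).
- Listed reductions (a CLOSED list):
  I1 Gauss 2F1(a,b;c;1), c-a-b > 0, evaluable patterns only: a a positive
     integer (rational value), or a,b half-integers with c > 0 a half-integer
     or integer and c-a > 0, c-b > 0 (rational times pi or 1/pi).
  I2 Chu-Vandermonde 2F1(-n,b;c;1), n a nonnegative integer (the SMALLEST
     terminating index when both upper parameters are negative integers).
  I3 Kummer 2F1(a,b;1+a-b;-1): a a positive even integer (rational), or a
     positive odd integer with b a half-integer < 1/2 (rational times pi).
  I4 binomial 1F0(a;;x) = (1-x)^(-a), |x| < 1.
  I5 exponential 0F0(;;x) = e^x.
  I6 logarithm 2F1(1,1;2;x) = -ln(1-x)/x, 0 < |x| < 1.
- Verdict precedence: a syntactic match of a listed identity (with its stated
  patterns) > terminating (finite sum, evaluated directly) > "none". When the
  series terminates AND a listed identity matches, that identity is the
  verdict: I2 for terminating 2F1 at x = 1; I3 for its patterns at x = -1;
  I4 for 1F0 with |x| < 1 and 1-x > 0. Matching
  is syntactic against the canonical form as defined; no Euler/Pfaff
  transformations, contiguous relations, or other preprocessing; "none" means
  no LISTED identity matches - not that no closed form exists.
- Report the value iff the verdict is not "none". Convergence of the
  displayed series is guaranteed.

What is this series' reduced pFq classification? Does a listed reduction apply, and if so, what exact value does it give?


Canonical form: C = \frac{5}{4} times 2F1 with upper {-\frac{3}{2}, \frac{3}{2}}, lower {4}, x = 1. Verdict: Gauss (I1, half-integer pattern) applies (x = 1; upper {-\frac{3}{2}, \frac{3}{2}} half-integers, c = 4 in the evaluable pattern). Its exact value is \frac{128}{63} / \pi.

First insight: x = 1 and k + 1/2 divides numerator and denominator alike; C = 5/4, x = 1 after cancelling.
Adjacent-term ratio: r(k) = 1 * (k-\frac{3}{2}) (k+\frac{3}{2}) / [(k+4) (k+1)] - rational; roots negated = parameters, x = 1, C = \frac{5}{4}.


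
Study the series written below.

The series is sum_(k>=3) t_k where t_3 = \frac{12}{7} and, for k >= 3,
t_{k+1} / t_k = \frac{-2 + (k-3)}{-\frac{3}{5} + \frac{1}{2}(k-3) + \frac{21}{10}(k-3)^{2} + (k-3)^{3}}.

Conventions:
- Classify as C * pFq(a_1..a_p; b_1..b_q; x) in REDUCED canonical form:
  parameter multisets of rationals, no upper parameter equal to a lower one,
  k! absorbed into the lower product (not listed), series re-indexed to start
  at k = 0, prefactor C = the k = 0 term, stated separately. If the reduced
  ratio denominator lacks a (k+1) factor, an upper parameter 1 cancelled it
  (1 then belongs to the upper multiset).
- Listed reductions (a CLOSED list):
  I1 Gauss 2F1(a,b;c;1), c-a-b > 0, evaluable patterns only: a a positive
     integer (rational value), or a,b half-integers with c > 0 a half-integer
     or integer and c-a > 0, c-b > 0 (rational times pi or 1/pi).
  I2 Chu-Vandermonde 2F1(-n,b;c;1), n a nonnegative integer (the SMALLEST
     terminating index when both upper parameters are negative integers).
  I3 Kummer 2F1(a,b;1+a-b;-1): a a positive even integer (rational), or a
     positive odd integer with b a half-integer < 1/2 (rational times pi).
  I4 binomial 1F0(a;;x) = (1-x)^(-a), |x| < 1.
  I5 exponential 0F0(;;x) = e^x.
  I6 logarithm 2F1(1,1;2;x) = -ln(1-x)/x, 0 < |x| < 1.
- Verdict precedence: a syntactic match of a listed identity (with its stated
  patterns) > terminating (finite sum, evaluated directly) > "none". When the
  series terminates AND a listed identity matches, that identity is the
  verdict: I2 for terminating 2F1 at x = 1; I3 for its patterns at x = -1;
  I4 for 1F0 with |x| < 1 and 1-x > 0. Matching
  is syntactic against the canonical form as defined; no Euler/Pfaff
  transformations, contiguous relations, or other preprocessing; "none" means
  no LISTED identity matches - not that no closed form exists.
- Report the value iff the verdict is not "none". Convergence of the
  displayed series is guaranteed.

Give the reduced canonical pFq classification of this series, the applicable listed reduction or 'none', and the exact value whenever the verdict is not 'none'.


At argument 1: a 1F2 with upper {-2}, lower {-\frac{2}{5}, \frac{3}{2}}, scaled by C = \frac{12}{7}. Verdict: terminating. (-2)_k vanishes past k = 2, leaving a 3-term sum, computed directly. Sum: \frac{116}{21}.

Structural cue: from the first term \frac{12}{7}: factor the ratio over Q (C = 12/7, x = 1): negated roots = parameters.
Consecutive-term ratio: r(k) = 1 * (k-2) / [(k-\frac{2}{5}) (k+\frac{3}{2}) (k+1)] ; factor over Q: parameters, x = 1, and C = \frac{12}{7}.


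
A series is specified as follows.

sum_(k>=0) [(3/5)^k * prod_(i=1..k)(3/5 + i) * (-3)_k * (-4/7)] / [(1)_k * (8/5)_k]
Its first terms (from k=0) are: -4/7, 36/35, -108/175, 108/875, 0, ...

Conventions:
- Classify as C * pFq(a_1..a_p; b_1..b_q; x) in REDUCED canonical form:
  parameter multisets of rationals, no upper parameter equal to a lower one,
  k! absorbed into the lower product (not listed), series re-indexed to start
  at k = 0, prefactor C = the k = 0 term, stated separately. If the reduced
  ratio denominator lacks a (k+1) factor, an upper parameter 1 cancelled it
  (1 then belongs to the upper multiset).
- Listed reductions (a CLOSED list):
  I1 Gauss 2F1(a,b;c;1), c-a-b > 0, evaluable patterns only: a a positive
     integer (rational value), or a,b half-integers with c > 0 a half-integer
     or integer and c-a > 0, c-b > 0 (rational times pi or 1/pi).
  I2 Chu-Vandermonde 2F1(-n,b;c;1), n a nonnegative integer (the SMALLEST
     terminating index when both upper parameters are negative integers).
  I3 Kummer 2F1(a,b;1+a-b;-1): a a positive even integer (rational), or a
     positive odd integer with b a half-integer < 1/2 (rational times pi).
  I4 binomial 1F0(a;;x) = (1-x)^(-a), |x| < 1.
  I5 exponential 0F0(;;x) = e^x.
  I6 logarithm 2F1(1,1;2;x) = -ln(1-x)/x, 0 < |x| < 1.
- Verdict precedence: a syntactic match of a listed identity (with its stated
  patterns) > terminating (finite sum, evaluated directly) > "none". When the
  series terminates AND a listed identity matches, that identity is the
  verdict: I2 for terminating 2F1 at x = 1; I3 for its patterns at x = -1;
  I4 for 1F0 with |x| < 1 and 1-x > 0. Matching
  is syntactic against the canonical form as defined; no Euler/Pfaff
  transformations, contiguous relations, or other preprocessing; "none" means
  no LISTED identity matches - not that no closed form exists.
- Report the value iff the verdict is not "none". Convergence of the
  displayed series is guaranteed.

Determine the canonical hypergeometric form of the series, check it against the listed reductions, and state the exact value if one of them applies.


Canonical form: C = -4/7 times 1F0 with upper {-3}, lower {-}, x = 3/5. Verdict: the binomial series (I4) fires (the 1F0 binomial series: exponent 3, x = 3/5). Hence: -32/875.

Structural cue: x = (3/5) and the running product (C = -4/7) telescopes to a rising factorial.
Ratio: r(k) = (3/5) * (k-3) / [(k+1)] - rational in k. x = (3/5); t_0 = -4/7; negate the roots.


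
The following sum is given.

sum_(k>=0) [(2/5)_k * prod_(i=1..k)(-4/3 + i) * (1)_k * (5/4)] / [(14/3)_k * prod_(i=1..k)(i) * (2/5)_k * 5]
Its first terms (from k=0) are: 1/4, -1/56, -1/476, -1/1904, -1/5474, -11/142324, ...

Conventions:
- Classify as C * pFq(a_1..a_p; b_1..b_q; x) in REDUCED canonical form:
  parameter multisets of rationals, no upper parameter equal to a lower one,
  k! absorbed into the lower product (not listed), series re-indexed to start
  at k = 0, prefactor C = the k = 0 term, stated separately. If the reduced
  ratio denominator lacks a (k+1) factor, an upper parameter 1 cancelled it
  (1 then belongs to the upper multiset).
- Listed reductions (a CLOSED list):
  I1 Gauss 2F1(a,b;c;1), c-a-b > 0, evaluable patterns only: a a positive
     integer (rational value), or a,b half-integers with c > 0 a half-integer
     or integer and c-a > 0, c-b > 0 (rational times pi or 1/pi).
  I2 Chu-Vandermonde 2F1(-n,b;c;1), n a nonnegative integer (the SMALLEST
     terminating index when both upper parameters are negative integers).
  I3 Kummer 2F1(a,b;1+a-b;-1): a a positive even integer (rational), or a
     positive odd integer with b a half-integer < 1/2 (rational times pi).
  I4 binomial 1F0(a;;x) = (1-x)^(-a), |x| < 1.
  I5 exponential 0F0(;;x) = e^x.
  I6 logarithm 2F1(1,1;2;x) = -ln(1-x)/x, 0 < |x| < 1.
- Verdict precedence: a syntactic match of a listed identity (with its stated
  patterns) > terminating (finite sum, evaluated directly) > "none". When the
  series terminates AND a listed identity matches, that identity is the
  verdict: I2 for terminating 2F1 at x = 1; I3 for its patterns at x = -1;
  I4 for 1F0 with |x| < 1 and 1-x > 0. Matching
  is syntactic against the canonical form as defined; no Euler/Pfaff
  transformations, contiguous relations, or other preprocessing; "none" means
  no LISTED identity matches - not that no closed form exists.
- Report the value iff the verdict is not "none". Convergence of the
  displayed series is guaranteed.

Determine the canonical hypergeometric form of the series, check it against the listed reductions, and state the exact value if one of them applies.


This is 1/4 * 2F1(-1/3, 1; 14/3; 1) in reduced canonical form. Verdict: this is Gauss's theorem (I1) (x = 1: the Gamma ratio telescopes since c-a-b = 4 > 0 and a = 1 in Z>0). Hence: 11/48.

Structural cue: with t_0 = 1/4, the parameter 2/5 appears in both the upper and lower lists and cancels.
Step ratio: r(k) = 1 * (k-1/3) (k+1) / [(k+14/3) (k+1)] - rational; roots negated = parameters, x = 1, C = 1/4.


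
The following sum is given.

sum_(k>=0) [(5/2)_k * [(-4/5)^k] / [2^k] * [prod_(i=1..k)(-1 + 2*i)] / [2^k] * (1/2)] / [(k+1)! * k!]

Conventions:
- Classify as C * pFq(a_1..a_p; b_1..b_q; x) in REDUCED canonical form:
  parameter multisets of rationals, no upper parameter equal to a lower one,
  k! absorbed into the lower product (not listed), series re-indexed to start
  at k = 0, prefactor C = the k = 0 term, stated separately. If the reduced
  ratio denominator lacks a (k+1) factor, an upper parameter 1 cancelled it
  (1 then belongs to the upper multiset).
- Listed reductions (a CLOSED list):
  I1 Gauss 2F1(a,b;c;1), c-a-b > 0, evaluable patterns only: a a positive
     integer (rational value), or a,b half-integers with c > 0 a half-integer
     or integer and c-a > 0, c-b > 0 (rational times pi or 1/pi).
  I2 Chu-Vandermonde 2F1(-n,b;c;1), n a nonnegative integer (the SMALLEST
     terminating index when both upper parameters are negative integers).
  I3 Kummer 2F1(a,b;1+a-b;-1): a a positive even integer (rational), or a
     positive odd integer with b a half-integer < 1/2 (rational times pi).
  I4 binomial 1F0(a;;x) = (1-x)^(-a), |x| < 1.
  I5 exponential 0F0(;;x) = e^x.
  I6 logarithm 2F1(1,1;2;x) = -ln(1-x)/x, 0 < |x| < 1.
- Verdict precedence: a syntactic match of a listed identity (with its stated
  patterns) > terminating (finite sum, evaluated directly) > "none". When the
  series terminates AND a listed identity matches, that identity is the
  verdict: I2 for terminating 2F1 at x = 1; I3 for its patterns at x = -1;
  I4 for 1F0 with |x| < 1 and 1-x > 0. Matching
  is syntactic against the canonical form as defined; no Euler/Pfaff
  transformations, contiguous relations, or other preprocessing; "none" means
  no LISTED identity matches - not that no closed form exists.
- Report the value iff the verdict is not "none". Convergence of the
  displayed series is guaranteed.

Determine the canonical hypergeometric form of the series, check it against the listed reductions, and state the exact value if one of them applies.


With C = 1/2: the canonical form is 2F1(1/2, 5/2; 2; -2/5). Verdict: none - at argument -2/5 the multisets {1/2, 5/2} ; {2} match no listed identity.

The tell: with t_0 = 1/2, the denominator's factorial ratio (prefactor 1/2) is a lower Pochhammer.
Adjacent-term ratio: r(k) = (-2/5) * (k+1/2) (k+5/2) / [(k+2) (k+1)] - rational; roots negated = parameters, x = (-2/5), C = 1/2.


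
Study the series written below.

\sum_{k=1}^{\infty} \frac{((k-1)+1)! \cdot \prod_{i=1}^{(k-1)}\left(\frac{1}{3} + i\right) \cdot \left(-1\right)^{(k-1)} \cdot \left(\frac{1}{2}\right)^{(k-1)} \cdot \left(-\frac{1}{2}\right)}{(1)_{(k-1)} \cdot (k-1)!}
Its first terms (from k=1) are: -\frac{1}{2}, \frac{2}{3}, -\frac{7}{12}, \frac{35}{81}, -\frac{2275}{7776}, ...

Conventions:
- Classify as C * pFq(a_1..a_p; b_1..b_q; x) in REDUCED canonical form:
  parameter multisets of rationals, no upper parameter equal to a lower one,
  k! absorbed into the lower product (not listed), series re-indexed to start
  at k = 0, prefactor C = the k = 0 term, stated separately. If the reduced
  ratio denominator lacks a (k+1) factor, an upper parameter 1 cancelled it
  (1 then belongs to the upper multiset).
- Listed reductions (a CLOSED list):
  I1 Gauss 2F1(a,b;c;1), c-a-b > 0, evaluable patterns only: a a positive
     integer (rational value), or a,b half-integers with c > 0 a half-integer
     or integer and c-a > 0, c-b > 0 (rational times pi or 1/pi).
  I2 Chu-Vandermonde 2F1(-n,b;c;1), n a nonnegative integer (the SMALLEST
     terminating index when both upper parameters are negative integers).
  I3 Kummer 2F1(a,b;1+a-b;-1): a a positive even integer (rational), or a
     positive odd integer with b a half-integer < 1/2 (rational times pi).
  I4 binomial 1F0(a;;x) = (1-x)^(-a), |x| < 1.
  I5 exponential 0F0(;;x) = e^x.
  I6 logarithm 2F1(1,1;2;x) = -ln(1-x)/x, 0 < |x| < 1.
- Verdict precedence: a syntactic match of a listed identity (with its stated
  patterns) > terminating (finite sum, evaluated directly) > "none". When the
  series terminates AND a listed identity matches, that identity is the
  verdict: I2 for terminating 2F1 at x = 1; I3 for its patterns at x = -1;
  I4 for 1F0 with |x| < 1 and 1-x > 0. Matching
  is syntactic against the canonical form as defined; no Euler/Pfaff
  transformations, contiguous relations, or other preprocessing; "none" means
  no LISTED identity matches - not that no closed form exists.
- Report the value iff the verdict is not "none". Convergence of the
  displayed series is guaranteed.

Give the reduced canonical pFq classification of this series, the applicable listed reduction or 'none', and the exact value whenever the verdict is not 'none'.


With C = -\frac{1}{2}: the canonical form is 2F1(\frac{4}{3}, 2; 1; -\frac{1}{2}). Verdict: none. No listed pattern accepts 2F1(\frac{4}{3}, 2; 1; -\frac{1}{2}).

The tell: x = -\frac{1}{2} and the running product (C = -1/2, x = -1/2) telescopes to a rising factorial.
Consecutive-term ratio: r(k) = -\frac{1}{2} * (k+\frac{4}{3}) (k+2) / [(k+1) (k+1)] - poly over poly, x = -\frac{1}{2} from leading terms; C = -\frac{1}{2} at k = 0.


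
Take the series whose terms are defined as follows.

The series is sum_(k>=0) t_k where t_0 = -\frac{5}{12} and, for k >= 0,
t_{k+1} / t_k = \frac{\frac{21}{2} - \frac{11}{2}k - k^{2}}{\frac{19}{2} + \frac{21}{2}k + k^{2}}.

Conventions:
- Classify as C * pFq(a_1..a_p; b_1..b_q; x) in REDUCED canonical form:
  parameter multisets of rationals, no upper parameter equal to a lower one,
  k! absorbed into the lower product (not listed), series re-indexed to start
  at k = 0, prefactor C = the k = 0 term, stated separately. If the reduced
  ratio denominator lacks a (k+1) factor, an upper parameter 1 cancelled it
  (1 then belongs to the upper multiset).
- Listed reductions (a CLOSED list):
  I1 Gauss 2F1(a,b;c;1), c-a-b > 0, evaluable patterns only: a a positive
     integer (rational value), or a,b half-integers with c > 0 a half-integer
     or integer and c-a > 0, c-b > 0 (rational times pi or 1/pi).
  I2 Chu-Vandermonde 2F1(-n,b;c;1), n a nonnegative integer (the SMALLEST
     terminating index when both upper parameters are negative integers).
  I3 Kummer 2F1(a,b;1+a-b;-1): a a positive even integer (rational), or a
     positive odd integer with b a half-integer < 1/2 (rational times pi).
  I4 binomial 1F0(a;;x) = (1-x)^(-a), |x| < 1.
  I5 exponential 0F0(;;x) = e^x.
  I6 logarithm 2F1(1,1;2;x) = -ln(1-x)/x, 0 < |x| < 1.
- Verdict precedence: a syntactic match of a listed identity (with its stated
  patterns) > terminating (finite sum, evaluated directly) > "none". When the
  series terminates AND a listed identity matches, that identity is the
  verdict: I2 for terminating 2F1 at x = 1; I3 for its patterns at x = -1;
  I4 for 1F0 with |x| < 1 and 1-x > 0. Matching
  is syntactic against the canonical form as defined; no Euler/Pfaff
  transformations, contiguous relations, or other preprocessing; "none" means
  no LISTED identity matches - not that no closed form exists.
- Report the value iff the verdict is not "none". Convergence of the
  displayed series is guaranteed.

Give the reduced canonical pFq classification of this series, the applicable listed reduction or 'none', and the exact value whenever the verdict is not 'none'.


With C = -\frac{5}{12}: the canonical form is 2F1(-\frac{3}{2}, 7; \frac{19}{2}; -1). Verdict at x = -1: Kummer's theorem (I3) matches (x = -1; c = \frac{19}{2} equals 1+a-b for upper {-\frac{3}{2}, 7}: listed pattern). Value: \left(-\frac{1276275}{4194304}\right) \cdot \pi.

Key step: t_0 = -\frac{5}{12} here, and roots of the ratio polynomials (C = -5/12, x = -1) are the negated parameters.
Consecutive-term ratio: r(k) = -1 * (k-\frac{3}{2}) (k+7) / [(k+\frac{19}{2}) (k+1)] - poly over poly, x = -1 from leading terms; C = -\frac{5}{12} at k = 0.


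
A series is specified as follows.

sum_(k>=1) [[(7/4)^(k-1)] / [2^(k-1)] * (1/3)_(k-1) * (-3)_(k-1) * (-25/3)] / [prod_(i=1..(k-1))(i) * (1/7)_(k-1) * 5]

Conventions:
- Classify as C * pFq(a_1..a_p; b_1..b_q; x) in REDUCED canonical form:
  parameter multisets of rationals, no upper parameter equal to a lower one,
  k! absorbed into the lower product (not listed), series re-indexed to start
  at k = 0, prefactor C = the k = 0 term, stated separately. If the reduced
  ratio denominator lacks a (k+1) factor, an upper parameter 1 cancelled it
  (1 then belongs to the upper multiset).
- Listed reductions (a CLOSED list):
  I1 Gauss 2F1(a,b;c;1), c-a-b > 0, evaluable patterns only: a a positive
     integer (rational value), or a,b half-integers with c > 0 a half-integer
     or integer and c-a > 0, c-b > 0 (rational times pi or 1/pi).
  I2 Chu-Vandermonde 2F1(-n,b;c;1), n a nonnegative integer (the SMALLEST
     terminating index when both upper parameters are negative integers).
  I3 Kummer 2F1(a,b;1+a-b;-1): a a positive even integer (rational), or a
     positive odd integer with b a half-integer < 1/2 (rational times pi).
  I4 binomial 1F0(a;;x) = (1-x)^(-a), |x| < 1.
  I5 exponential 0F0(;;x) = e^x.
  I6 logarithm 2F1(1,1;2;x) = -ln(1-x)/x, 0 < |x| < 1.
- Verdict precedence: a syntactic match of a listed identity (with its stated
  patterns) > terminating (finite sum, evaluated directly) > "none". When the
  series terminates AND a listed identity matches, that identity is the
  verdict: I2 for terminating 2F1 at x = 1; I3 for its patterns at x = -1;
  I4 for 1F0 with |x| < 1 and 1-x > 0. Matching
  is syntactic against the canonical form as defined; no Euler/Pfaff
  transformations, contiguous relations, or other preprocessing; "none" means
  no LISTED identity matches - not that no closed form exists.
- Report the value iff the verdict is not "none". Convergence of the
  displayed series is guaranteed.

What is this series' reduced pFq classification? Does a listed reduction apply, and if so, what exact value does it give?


With C = -5/3: the canonical form is 2F1(-3, 1/3; 1/7; 7/8). Verdict: terminating at k = 3: the factor (-3)_k kills every later term; summing the 4 survivors is exact. Exact value: 355903/248832.

Structural cue: x = (7/8) and the constant factors (C = -5/3) combine into one prefactor.
Consecutive-term ratio: r(k) = (7/8) * (k-3) (k+1/3) / [(k+1/7) (k+1)] ; factor over Q: parameters, x = (7/8), and C = -5/3.


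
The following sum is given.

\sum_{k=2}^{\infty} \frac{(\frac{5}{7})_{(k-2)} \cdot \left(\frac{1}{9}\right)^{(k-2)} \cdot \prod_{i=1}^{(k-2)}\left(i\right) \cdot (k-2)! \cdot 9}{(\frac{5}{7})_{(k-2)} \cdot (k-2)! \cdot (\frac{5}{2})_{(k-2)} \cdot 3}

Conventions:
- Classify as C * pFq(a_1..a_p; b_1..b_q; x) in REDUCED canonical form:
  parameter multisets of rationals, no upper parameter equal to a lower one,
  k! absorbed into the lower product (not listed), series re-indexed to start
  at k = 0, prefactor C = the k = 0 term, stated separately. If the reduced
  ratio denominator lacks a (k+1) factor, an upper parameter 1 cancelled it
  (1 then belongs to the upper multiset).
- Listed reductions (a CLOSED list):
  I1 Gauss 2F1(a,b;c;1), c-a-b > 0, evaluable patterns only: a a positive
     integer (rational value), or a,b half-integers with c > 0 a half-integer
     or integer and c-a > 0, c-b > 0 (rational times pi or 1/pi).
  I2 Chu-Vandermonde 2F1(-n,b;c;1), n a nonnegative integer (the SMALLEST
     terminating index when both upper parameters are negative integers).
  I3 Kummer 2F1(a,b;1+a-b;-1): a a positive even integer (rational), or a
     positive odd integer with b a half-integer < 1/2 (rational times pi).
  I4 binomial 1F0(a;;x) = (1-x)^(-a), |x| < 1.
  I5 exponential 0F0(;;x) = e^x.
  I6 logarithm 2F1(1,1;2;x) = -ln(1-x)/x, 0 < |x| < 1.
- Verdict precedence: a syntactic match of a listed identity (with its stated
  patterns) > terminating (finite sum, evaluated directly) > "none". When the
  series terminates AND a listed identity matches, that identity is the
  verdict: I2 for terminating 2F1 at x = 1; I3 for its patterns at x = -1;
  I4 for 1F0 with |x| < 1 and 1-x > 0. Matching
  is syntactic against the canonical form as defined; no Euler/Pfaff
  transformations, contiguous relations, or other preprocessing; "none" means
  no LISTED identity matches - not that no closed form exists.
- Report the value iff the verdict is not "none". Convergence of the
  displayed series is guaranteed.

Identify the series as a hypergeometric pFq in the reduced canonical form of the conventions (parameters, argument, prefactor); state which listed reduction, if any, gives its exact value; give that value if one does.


Key observation: with t_0 = 3, the constant factors (C = 3, x = 1/9) combine into one prefactor.
Consecutive-term ratio: r(k) = \frac{1}{9} * (k+1) (k+1) / [(k+\frac{5}{2}) (k+1)] - rational in k. x = \frac{1}{9}; t_0 = 3; negate the roots.

Classification (C = 3): 2F1 with upper {1, 1}, lower {\frac{5}{2}}, argument x = \frac{1}{9}. Verdict: none. Every listed pattern misses the 2F1 form at \frac{1}{9}, upper {1, 1}.


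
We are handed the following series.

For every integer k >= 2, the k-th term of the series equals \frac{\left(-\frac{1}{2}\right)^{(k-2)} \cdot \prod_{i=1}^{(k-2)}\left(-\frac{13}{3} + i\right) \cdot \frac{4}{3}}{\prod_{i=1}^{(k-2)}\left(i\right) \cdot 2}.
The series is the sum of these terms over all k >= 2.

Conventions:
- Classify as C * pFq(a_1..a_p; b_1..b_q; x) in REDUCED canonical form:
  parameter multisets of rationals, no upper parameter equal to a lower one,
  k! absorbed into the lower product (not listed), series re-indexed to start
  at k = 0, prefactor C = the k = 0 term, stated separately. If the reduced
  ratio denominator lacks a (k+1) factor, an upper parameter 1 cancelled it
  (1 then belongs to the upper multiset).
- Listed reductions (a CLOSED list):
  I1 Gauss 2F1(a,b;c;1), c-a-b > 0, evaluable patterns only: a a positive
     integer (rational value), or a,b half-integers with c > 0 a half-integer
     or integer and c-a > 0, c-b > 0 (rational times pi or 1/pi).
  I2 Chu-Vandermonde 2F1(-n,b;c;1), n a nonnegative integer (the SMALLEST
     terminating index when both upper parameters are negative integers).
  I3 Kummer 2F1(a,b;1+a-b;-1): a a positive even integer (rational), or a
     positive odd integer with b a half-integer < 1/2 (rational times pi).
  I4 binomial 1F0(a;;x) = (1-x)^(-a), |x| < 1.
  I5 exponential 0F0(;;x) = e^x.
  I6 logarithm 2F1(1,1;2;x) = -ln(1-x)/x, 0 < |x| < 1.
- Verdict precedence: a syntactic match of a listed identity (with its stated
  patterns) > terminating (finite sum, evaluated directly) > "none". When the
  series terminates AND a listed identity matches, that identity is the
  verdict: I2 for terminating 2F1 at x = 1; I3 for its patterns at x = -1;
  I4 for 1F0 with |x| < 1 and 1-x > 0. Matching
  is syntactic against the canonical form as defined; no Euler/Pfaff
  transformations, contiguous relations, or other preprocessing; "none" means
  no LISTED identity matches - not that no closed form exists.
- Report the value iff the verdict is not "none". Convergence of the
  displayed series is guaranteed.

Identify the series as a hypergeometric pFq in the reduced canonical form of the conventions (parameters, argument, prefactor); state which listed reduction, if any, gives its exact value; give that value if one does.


The tell: from the first term \frac{2}{3}: the constant factors (C = 2/3) combine into one prefactor.
Adjacent-term ratio: r(k) = -\frac{1}{2} * (k-\frac{10}{3}) / [(k+1)] - poly over poly, x = -\frac{1}{2} from leading terms; C = \frac{2}{3} at k = 0.

Reduced: x = -\frac{1}{2}, 1F0, upper = {-\frac{10}{3}}, lower = {-}, C = \frac{2}{3}. Verdict: binomial (I4) fires (the 1F0 binomial series: exponent 10/3, x = -\frac{1}{2}). Sum: \frac{2}{3} \cdot \left(\frac{3}{2}\right)^{\frac{10}{3}}.


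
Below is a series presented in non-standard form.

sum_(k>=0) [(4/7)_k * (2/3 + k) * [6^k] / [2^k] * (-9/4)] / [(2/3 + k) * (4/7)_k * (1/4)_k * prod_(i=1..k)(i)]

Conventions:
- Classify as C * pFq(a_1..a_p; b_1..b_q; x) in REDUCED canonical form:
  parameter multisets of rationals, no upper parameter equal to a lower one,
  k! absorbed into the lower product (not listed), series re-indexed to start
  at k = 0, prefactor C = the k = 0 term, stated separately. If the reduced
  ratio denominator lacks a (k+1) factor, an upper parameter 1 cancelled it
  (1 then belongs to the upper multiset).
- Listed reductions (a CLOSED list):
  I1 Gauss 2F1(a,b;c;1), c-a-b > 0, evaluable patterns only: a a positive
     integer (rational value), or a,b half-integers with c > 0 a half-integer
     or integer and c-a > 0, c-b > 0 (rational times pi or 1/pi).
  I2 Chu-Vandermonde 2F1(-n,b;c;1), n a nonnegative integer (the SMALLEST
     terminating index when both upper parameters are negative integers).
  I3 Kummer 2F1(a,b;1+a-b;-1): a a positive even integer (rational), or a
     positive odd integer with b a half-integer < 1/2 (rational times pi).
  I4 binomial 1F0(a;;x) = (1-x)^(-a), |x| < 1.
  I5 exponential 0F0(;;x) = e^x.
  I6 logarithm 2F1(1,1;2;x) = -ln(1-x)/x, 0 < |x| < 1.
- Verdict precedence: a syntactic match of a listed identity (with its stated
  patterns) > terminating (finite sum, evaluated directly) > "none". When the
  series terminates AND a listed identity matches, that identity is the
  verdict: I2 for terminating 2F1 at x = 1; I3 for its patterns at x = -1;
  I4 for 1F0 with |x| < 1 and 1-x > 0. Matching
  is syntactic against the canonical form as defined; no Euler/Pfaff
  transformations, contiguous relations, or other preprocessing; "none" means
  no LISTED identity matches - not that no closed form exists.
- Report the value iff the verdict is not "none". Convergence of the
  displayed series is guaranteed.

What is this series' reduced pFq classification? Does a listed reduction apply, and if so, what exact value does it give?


With C = -9/4: the canonical form is 0F1(-; 1/4; 3). Verdict: no listed reduction: x = 3 and upper {-} fail every I1-I6 pattern.

First insight: t_0 being -9/4, the two k-th powers (prefactor -9/4) combine into one argument.
Step ratio: r(k) = 3 * 1 / [(k+1/4) (k+1)] - poly over poly, x = 3 from leading terms; C = -9/4 at k = 0.


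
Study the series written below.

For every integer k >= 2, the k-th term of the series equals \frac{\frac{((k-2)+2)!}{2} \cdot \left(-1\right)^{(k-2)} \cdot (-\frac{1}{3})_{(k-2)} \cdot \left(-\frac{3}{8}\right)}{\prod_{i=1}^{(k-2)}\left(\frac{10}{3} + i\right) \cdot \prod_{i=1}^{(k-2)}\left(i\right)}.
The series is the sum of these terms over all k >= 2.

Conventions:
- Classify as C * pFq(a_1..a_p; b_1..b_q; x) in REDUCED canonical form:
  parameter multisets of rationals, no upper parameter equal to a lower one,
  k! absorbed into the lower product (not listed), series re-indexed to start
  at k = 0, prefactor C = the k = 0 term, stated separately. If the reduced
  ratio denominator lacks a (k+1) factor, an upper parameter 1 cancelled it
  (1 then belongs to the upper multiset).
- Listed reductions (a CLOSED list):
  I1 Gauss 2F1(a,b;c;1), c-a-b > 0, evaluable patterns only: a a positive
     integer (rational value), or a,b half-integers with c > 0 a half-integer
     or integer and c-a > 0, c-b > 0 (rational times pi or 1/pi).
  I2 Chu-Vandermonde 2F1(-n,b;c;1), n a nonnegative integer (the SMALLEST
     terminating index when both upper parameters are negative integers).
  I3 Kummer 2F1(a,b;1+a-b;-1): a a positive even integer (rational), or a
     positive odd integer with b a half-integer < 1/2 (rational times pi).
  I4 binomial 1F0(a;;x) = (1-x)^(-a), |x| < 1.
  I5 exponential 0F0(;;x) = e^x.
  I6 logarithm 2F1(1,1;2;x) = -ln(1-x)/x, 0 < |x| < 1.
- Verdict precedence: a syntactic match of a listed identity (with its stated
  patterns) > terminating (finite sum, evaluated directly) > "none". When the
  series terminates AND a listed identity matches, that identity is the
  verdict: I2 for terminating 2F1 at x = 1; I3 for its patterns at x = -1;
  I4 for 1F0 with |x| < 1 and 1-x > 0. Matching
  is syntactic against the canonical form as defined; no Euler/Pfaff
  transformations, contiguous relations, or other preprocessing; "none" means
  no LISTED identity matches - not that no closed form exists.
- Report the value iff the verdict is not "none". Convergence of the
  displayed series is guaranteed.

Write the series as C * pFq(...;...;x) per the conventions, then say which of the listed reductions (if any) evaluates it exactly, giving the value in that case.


The tell: x = -1 and the product of the first k integers (C = -3/8, x = -1) is k!.
Step ratio: r(k) = -1 * (k-\frac{1}{3}) (k+3) / [(k+\frac{13}{3}) (k+1)] - rational in k, leading ratio -1; with t_0 = -\frac{3}{8}, classification follows.

x = -1 here; the reduced form reads 2F1, upper {-\frac{1}{3}, 3}, lower {\frac{13}{3}}, C = -\frac{3}{8}. Verdict: none - this 2F1 at x = -1 matches no listed pattern, and upper {-\frac{1}{3}, 3} holds no stopper.


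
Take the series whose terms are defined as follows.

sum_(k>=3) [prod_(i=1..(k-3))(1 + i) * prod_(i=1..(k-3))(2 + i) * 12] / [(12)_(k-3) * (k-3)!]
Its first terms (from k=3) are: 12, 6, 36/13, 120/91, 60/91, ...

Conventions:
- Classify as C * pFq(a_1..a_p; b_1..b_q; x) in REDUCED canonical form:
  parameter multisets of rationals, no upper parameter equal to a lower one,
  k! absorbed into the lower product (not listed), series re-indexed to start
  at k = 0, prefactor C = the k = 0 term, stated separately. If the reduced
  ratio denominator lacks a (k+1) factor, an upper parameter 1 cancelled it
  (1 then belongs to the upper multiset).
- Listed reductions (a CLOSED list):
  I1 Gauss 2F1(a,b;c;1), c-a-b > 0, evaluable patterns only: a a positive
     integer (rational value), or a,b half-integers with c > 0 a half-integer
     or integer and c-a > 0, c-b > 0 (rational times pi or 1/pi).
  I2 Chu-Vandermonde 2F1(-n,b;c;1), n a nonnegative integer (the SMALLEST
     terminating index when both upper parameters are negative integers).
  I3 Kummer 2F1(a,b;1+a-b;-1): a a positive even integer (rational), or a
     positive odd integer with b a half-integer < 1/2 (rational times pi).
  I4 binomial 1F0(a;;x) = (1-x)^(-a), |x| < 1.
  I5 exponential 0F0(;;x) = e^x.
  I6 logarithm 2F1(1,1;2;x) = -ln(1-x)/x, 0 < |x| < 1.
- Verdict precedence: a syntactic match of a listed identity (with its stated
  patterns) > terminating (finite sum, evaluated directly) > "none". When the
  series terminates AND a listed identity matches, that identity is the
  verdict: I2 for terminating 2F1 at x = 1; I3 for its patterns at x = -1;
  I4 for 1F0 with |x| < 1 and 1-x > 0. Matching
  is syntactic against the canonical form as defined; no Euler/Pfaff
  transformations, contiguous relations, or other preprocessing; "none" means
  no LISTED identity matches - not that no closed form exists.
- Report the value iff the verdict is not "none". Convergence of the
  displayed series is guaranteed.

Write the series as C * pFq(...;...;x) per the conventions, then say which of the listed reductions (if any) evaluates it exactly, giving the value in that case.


Prefactor 12, argument 1: 2F1 with upper {2, 3} over lower {12}. Verdict: Gauss (I1, integer-parameter pattern) matches (x = 1: the Gamma ratio telescopes since c-a-b = 7 > 0 and a = 2 in Z>0). Exact value: 165/7.

Key step: t_0 being 12, the running product (C = 12) telescopes to a rising factorial.
Consecutive-term ratio: r(k) = 1 * (k+2) (k+3) / [(k+12) (k+1)] - rational; roots negated = parameters, x = 1, C = 12.
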